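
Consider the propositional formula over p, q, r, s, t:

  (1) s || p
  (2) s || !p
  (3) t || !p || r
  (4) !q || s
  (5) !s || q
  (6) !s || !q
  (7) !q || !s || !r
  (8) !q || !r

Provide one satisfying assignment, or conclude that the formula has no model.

Case s = true:
Unit clause (q) forces q = true.
That conflicts with the unit clause (!q).
That branch fails; take s = false instead.
Unit clause (p) forces p = true.
That conflicts with the unit clause (!p).
Both values of s lead to a conflict.

UNSATISFIABLE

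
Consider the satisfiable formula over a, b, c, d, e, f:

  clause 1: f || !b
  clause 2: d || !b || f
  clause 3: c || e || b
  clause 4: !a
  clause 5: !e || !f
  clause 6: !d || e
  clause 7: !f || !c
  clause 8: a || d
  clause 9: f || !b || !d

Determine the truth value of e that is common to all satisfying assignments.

True

Suppose e = false.
(!a) alone gives a = false.
(!d) alone gives d = false.
But (d) is also a unit clause — contradiction.
So every satisfying assignment has e = True.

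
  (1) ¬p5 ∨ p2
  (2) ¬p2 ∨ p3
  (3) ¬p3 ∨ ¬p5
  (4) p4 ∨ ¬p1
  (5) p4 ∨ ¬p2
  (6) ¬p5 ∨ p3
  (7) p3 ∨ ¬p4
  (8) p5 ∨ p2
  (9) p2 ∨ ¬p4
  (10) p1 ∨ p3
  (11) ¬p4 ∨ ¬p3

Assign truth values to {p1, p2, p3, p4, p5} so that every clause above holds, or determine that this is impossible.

UNSATISFIABLE

Case p5 = False:
From the singleton clause (p2), p2 = True.
From the singleton clause (p3), p3 = True.
From the singleton clause (p4), p4 = True.
That conflicts with the unit clause (¬p4).
That branch fails; take p5 = True instead.
From the singleton clause (p2), p2 = True.
From the singleton clause (p3), p3 = True.
That conflicts with the unit clause (¬p3).
Both values of p5 lead to a conflict.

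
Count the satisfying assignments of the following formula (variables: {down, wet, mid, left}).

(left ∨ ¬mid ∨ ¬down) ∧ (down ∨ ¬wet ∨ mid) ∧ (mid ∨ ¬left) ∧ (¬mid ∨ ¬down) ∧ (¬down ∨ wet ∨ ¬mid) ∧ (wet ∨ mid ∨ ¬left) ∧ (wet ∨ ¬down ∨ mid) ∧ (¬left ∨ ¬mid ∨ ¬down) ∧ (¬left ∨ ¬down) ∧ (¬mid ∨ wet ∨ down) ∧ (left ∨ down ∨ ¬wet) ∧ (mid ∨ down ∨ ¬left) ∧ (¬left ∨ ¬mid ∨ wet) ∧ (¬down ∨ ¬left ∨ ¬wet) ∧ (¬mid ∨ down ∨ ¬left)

There are 2^4 = 16 truth assignments over (down, wet, mid, left).
Check each against the 15 clauses (columns in the order down, wet, mid, left):
  F F F F  ✓ satisfies all
  F F F T  ✗ fails (mid ∨ ¬left)
  F F T F  ✗ fails (¬mid ∨ wet ∨ down)
  F F T T  ✗ fails (¬mid ∨ wet ∨ down)
  F T F F  ✗ fails (down ∨ ¬wet ∨ mid)
  F T F T  ✗ fails (down ∨ ¬wet ∨ mid)
  F T T F  ✗ fails (left ∨ down ∨ ¬wet)
  F T T T  ✗ fails (¬mid ∨ down ∨ ¬left)
  T F F F  ✗ fails (wet ∨ ¬down ∨ mid)
  T F F T  ✗ fails (mid ∨ ¬left)
  T F T F  ✗ fails (left ∨ ¬mid ∨ ¬down)
  T F T T  ✗ fails (¬mid ∨ ¬down)
  T T F F  ✓ satisfies all
  T T F T  ✗ fails (mid ∨ ¬left)
  T T T F  ✗ fails (left ∨ ¬mid ∨ ¬down)
  T T T T  ✗ fails (¬mid ∨ ¬down)
2 of the 16 rows are models.

2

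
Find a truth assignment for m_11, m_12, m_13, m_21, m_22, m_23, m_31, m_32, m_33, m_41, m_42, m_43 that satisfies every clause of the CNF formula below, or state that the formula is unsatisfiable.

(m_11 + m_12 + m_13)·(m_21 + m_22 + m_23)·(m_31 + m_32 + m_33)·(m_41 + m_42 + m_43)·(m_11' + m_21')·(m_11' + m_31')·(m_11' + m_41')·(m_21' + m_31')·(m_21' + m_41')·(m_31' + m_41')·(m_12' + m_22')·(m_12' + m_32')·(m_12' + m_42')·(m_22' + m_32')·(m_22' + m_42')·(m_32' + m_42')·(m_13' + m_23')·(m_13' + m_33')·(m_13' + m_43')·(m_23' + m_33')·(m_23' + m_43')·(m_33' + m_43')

Try m_11 = 0.
Try m_12 = 1.
Unit clause (m_22') forces m_22 = 0.
Unit clause (m_32') forces m_32 = 0.
Unit clause (m_42') forces m_42 = 0.
Try m_21 = 1.
Unit clause (m_31') forces m_31 = 0.
Unit clause (m_33) forces m_33 = 1.
Unit clause (m_41') forces m_41 = 0.
Unit clause (m_43) forces m_43 = 1.
That conflicts with the unit clause (m_43').
Undo m_21 and try m_21 = 0.
Unit clause (m_23) forces m_23 = 1.
Unit clause (m_13') forces m_13 = 0.
Unit clause (m_33') forces m_33 = 0.
Unit clause (m_31) forces m_31 = 1.
Unit clause (m_41') forces m_41 = 0.
Unit clause (m_43) forces m_43 = 1.
That conflicts with the unit clause (m_43').
Both values of m_21 lead to a conflict.
Undo m_12 and try m_12 = 0.
Unit clause (m_13) forces m_13 = 1.
Unit clause (m_23') forces m_23 = 0.
Unit clause (m_33') forces m_33 = 0.
Unit clause (m_43') forces m_43 = 0.
Try m_21 = 1.
Unit clause (m_31') forces m_31 = 0.
Unit clause (m_32) forces m_32 = 1.
Unit clause (m_41') forces m_41 = 0.
Unit clause (m_42) forces m_42 = 1.
That conflicts with the unit clause (m_42').
Undo m_21 and try m_21 = 0.
Unit clause (m_22) forces m_22 = 1.
Unit clause (m_32') forces m_32 = 0.
Unit clause (m_31) forces m_31 = 1.
Unit clause (m_41') forces m_41 = 0.
Unit clause (m_42) forces m_42 = 1.
That conflicts with the unit clause (m_42').
Both values of m_21 lead to a conflict.
Both values of m_12 lead to a conflict.
Undo m_11 and try m_11 = 1.
Unit clause (m_21') forces m_21 = 0.
Unit clause (m_31') forces m_31 = 0.
Unit clause (m_41') forces m_41 = 0.
Try m_22 = 1.
Unit clause (m_12') forces m_12 = 0.
Unit clause (m_32') forces m_32 = 0.
Unit clause (m_33) forces m_33 = 1.
Unit clause (m_42') forces m_42 = 0.
Unit clause (m_43) forces m_43 = 1.
That conflicts with the unit clause (m_43').
Undo m_22 and try m_22 = 0.
Unit clause (m_23) forces m_23 = 1.
Unit clause (m_13') forces m_13 = 0.
Unit clause (m_33') forces m_33 = 0.
Unit clause (m_32) forces m_32 = 1.
Unit clause (m_12') forces m_12 = 0.
Unit clause (m_42') forces m_42 = 0.
Unit clause (m_43) forces m_43 = 1.
That conflicts with the unit clause (m_43').
Both values of m_22 lead to a conflict.
Both values of m_11 lead to a conflict.

UNSATISFIABLE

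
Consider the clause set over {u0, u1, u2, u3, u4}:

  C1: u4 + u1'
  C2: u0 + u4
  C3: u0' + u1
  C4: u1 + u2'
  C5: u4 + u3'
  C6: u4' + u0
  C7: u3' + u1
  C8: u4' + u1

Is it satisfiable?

Branch on u4: set u4 = 1.
Unit clause (u0) forces u0 = 1.
Unit clause (u1) forces u1 = 1.
All clauses hold; u2, u3 can take either value.
A satisfying assignment: u0 ↦ 1,  u1 ↦ 1,  u2 ↦ 1,  u3 ↦ 0,  u4 ↦ 1.

Yes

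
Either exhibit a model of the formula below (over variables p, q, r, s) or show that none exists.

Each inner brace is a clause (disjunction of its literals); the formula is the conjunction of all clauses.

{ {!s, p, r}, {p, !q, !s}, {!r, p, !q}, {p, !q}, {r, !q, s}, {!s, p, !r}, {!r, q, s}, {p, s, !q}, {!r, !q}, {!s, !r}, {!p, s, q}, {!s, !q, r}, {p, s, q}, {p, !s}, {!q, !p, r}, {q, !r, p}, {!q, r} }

Try p = true.
Try r = false.
The clause (!q) is unit, so q = false.
The clause (s) is unit, so s = true.
All clauses are satisfied.

p=true; q=false; r=false; s=true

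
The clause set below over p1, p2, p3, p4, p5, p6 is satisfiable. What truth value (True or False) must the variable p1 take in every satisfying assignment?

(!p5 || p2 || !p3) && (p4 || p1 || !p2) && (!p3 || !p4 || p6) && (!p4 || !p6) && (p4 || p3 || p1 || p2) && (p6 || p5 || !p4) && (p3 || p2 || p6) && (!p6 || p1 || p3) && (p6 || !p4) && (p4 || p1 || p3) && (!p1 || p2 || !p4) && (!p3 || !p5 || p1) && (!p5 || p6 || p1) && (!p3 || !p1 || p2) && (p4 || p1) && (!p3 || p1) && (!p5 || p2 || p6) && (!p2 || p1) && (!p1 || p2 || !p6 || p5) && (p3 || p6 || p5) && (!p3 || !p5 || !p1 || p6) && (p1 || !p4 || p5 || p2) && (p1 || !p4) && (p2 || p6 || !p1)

Suppose p1 = false.
(p4) alone gives p4 = true.
But (!p4) is also a unit clause — contradiction.
So every satisfying assignment has p1 = True.

True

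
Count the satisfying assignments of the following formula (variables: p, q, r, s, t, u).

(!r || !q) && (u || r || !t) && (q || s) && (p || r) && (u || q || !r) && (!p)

2

There are 2^6 = 64 truth assignments over (p, q, r, s, t, u).
Split on t. With t = true, the clauses containing t are satisfied and !t drops from the rest; 1 of the 2^5 = 32 assignments to the other variables satisfy what remains.
With t = false, by the same count on the reduced clause set, 1 assignment works.
(One model: p=F, q=F, r=T, s=T, t=F, u=T.)
Total: 1 + 1 = 2.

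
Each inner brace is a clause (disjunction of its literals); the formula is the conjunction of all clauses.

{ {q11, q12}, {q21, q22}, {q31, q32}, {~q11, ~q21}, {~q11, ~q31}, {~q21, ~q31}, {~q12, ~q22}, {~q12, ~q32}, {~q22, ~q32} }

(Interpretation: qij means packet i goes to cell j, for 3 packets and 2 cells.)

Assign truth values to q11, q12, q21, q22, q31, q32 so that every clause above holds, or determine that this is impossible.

UNSATISFIABLE

Branch on q11: set q11 = 1.
Unit clause (~q21) forces q21 = 0.
Unit clause (q22) forces q22 = 1.
Unit clause (~q31) forces q31 = 0.
Unit clause (q32) forces q32 = 1.
That conflicts with the unit clause (~q32).
So q11 must be the other value — set q11 = 0.
Unit clause (q12) forces q12 = 1.
Unit clause (~q22) forces q22 = 0.
Unit clause (q21) forces q21 = 1.
Unit clause (~q31) forces q31 = 0.
Unit clause (q32) forces q32 = 1.
That conflicts with the unit clause (~q32).
Neither q11 = 1 nor q11 = 0 works.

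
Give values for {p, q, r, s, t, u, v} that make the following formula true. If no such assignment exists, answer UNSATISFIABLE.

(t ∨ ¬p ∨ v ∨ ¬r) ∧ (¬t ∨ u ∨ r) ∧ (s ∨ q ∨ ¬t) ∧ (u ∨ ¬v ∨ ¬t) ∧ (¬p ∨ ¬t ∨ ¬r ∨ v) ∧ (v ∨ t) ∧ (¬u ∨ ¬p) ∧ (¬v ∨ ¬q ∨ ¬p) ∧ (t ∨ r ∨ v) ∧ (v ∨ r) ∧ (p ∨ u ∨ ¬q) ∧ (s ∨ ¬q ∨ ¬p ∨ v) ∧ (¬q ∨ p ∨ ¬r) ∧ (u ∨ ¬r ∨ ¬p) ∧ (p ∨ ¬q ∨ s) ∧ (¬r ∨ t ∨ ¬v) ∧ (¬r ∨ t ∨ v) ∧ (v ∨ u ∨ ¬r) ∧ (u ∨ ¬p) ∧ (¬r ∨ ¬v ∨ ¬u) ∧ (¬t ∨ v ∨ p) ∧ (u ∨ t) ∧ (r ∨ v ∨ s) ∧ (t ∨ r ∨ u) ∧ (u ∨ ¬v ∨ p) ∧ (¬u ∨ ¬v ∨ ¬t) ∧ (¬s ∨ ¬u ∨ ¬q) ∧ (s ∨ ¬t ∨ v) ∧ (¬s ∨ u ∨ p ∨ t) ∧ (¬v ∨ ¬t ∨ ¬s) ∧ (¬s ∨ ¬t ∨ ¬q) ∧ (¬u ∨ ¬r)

Case v = True:
Case u = True:
(¬p) alone gives p = False.
(¬r) alone gives r = False.
(¬t) alone gives t = False.
Case q = False:
Every clause is now satisfied; s is unconstrained.

p=False, q=False, r=False, s=False, t=False, u=True, v=True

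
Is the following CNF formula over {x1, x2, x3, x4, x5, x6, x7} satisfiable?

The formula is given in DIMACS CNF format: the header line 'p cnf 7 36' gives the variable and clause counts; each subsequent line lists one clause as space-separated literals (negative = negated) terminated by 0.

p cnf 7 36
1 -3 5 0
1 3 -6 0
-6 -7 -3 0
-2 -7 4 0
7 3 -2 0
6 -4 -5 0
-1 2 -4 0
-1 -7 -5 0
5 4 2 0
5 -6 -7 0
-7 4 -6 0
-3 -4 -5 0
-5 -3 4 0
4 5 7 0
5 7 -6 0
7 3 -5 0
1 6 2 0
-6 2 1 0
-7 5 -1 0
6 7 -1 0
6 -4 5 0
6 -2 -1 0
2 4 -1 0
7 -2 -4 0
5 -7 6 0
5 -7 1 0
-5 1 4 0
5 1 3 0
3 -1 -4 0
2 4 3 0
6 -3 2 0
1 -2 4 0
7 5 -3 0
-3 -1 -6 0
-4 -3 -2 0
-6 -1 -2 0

Case x1 = True:
Case x2 = True:
Unit clause (x6) forces x6 = True.
But (¬x6) is also a unit clause — contradiction.
Backtrack on x2: now try x2 = False.
Unit clause (¬x4) forces x4 = False.
But (x4) is also a unit clause — contradiction.
Either choice for x2 ends in contradiction.
Backtrack on x1: now try x1 = False.
Case x3 = False:
Unit clause (¬x6) forces x6 = False.
Unit clause (x2) forces x2 = True.
Unit clause (x7) forces x7 = True.
Unit clause (x4) forces x4 = True.
Unit clause (¬x5) forces x5 = False.
But (x5) is also a unit clause — contradiction.
Backtrack on x3: now try x3 = True.
Unit clause (x5) forces x5 = True.
Unit clause (¬x4) forces x4 = False.
But (x4) is also a unit clause — contradiction.
Either choice for x3 ends in contradiction.
Either choice for x1 ends in contradiction.
No assignment satisfies every clause.

No, unsatisfiable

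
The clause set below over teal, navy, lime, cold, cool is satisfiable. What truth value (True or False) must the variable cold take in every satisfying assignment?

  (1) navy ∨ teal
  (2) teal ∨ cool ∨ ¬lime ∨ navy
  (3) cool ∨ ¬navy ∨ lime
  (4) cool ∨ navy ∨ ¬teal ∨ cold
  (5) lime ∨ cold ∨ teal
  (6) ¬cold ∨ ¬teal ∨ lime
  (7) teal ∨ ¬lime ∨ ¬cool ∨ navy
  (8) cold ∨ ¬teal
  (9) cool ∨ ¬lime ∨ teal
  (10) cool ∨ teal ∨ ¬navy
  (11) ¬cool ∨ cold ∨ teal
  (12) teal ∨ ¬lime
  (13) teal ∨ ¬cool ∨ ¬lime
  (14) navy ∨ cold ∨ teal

True

Suppose cold = False.
From the singleton clause (¬teal), teal = False.
From the singleton clause (navy), navy = True.
From the singleton clause (lime), lime = True.
That conflicts with the unit clause (¬lime).
So every satisfying assignment has cold = True.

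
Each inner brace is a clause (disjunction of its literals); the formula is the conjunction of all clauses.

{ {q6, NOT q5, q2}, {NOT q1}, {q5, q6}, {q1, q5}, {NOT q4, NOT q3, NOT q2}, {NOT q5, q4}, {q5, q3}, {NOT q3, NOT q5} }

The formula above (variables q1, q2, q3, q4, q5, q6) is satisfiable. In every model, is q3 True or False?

Suppose q3 = true.
(NOT q1) alone gives q1 = false.
(q5) alone gives q5 = true.
But (NOT q5) is also a unit clause — contradiction.
So every satisfying assignment has q3 = False.

False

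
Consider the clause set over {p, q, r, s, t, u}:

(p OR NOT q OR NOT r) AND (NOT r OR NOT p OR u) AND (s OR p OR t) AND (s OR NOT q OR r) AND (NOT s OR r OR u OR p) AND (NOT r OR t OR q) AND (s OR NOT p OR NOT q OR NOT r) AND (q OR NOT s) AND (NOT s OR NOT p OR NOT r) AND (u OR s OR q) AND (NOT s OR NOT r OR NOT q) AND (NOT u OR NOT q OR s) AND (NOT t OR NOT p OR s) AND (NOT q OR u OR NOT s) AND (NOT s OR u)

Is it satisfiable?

Satisfiable

Branch on q: set q = true.
Branch on p: set p = true.
Branch on r: set r = false.
Unit clause (s) forces s = true.
Unit clause (u) forces u = true.
Every clause is now satisfied; t is unconstrained.
A satisfying assignment: p: true,  q: true,  r: false,  s: true,  t: false,  u: true.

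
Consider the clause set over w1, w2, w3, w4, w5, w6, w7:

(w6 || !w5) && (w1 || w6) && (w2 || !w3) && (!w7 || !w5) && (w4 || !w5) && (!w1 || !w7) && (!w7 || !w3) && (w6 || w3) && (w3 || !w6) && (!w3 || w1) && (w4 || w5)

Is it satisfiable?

Try w6 = false.
Unit clause (!w5) forces w5 = false.
Unit clause (w1) forces w1 = true.
Unit clause (!w7) forces w7 = false.
Unit clause (w3) forces w3 = true.
Unit clause (w2) forces w2 = true.
Unit clause (w4) forces w4 = true.
This assignment satisfies each clause.
A satisfying assignment: w1: true, w2: true, w3: true, w4: true, w5: false, w6: false, w7: false.

Yes, satisfiable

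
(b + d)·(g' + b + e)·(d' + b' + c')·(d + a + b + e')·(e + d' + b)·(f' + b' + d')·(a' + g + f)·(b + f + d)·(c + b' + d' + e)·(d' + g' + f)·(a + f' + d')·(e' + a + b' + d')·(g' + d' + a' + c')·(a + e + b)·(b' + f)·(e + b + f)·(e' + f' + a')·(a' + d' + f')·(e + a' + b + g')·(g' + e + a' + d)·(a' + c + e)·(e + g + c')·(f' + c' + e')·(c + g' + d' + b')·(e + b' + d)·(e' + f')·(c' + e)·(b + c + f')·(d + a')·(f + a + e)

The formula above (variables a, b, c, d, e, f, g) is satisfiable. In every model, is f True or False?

Suppose f = 1.
Unit clause (e') forces e = 0.
Unit clause (c') forces c = 0.
Unit clause (a') forces a = 0.
Unit clause (d') forces d = 0.
Unit clause (b) forces b = 1.
That conflicts with the unit clause (b').
So every satisfying assignment has f = False.

False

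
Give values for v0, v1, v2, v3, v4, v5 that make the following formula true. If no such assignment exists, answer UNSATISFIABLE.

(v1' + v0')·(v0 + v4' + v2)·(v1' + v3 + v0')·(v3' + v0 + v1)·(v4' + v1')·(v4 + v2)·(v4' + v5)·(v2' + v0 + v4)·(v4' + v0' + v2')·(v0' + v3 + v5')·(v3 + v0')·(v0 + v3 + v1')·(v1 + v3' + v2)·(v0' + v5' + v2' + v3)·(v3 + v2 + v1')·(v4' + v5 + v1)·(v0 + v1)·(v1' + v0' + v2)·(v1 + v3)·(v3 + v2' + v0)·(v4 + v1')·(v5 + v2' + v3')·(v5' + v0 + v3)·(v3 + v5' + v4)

Branch on v1: set v1 = 0.
From the singleton clause (v0), v0 = 1.
From the singleton clause (v3), v3 = 1.
From the singleton clause (v2), v2 = 1.
From the singleton clause (v4'), v4 = 0.
From the singleton clause (v5), v5 = 1.
This assignment satisfies each clause.

v0: 1, v1: 0, v2: 1, v3: 1, v4: 0, v5: 1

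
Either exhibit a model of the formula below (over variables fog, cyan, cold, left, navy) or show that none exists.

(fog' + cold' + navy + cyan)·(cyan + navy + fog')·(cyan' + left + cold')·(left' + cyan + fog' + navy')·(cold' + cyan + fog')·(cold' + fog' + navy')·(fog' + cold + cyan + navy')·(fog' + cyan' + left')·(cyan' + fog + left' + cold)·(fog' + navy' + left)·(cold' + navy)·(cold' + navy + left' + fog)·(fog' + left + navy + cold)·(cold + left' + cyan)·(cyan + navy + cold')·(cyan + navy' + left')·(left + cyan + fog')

Suppose cold = 1.
The clause (navy) is unit, so navy = 1.
The clause (fog') is unit, so fog = 0.
Suppose cyan = 0.
The clause (left') is unit, so left = 0.
All clauses are satisfied.

fog=0, cyan=0, cold=1, left=0, navy=1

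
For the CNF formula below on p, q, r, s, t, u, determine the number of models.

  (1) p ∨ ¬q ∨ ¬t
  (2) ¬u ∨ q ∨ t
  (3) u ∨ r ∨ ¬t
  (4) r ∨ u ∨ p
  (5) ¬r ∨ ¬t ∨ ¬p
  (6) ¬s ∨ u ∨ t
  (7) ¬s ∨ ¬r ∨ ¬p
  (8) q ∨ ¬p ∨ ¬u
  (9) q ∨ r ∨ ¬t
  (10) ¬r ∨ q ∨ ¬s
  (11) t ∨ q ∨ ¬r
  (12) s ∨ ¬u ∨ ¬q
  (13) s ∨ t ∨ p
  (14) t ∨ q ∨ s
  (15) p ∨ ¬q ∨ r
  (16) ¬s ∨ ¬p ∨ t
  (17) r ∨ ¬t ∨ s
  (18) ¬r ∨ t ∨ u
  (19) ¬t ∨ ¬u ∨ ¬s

4

There are 2^6 = 64 truth assignments over (p, q, r, s, t, u).
Split on u. With u = True, the clauses containing u are satisfied and ¬u drops from the rest; 2 of the 2^5 = 32 assignments to the other variables satisfy what remains.
With u = False, by the same count on the reduced clause set, 2 assignments work.
(One model: p=F, q=F, r=T, s=F, t=T, u=F.)
Total: 2 + 2 = 4.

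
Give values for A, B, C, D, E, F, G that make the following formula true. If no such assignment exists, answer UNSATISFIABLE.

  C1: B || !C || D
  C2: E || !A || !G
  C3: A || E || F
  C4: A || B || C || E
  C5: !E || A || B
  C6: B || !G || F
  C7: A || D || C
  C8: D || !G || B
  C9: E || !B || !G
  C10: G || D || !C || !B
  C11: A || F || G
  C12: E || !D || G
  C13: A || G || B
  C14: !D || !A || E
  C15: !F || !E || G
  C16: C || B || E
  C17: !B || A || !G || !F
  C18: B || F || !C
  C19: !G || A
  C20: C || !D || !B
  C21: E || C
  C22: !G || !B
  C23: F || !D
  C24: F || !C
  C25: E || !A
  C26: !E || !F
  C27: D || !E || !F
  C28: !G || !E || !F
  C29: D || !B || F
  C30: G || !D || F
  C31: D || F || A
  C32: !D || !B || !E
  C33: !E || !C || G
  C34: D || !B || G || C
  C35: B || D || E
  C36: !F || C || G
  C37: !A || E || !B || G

A ↦ true; B ↦ false; C ↦ false; D ↦ false; E ↦ true; F ↦ false; G ↦ false

Suppose G = false.
Suppose A = true.
From the singleton clause (E), E = true.
From the singleton clause (!F), F = false.
From the singleton clause (!D), D = false.
From the singleton clause (!C), C = false.
From the singleton clause (!B), B = false.
This assignment satisfies each clause.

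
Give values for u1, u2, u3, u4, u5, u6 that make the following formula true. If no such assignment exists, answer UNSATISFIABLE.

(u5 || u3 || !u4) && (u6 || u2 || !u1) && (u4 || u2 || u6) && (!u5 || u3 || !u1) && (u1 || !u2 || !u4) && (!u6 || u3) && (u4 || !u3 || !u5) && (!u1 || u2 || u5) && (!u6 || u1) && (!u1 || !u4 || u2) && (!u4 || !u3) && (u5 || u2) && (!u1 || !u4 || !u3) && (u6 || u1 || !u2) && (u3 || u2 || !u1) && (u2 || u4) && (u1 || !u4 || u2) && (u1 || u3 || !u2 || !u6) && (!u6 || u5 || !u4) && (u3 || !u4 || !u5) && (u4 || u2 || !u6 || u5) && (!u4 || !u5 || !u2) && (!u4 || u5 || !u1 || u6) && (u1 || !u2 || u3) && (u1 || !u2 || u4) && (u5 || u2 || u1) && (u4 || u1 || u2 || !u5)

u1 ↦ true, u2 ↦ true, u3 ↦ true, u4 ↦ false, u5 ↦ false, u6 ↦ false

Case u6 = false:
Case u2 = true:
(u1) alone gives u1 = true.
Case u5 = false:
(!u4) alone gives u4 = false.
No clause remains; u3 is free.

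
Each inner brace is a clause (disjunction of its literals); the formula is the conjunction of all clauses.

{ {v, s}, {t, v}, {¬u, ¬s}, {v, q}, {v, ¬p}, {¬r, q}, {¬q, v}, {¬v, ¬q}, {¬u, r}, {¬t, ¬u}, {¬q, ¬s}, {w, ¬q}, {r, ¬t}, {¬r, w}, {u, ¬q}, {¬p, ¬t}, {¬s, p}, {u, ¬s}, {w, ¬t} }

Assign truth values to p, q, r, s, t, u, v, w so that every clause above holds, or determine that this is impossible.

Suppose v = True.
The clause (¬q) is unit, so q = False.
The clause (¬r) is unit, so r = False.
The clause (¬u) is unit, so u = False.
The clause (¬t) is unit, so t = False.
The clause (¬s) is unit, so s = False.
Every clause is now satisfied; p, w are unconstrained.

p=False, q=False, r=False, s=False, t=False, u=False, v=True, w=False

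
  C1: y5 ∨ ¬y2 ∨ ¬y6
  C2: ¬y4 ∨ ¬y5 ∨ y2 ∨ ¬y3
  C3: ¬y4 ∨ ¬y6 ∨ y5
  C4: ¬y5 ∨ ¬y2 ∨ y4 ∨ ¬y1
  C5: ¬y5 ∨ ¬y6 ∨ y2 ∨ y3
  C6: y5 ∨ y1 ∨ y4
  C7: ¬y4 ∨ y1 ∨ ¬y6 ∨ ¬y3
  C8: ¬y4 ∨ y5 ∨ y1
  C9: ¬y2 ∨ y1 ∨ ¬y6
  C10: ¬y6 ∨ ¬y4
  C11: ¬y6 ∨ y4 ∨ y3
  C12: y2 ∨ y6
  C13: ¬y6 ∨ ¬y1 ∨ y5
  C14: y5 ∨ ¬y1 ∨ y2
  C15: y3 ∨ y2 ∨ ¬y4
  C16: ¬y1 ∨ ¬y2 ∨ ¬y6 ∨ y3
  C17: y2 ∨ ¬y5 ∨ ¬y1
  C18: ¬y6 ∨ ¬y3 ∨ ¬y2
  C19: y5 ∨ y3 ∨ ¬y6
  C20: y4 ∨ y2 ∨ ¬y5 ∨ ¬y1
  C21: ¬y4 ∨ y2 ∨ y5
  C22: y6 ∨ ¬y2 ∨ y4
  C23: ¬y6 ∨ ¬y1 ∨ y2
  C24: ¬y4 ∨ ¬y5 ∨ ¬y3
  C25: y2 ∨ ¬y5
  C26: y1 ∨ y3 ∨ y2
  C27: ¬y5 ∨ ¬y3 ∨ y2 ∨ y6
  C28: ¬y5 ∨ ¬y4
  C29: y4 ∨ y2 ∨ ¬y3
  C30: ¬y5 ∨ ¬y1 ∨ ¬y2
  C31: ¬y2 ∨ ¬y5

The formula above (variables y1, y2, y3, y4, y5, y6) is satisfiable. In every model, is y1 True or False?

Suppose y1 = False.
Suppose y5 = True.
(y2) alone gives y2 = True.
Now (¬y2) is unsatisfied and unit — conflict.
So y5 must be the other value — set y5 = False.
(y4) alone gives y4 = True.
Now (¬y4) is unsatisfied and unit — conflict.
Neither y5 = True nor y5 = False works.
So every satisfying assignment has y1 = True.

True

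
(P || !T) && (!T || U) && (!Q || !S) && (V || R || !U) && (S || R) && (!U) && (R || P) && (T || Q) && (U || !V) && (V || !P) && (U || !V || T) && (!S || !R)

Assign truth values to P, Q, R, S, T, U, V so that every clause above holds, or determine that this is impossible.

From the singleton clause (!U), U = false.
From the singleton clause (!T), T = false.
From the singleton clause (Q), Q = true.
From the singleton clause (!S), S = false.
From the singleton clause (R), R = true.
From the singleton clause (!V), V = false.
From the singleton clause (!P), P = false.
Every clause now holds.

P: false; Q: true; R: true; S: false; T: false; U: false; V: false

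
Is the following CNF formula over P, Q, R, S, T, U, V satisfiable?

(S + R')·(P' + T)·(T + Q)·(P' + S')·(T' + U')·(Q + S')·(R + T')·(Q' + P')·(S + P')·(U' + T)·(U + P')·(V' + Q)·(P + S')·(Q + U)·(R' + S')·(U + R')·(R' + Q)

Suppose S = 0.
Unit clause (R') forces R = 0.
Unit clause (T') forces T = 0.
Unit clause (P') forces P = 0.
Unit clause (Q) forces Q = 1.
Unit clause (U') forces U = 0.
No clause remains; V is free.
A satisfying assignment: P=0,  Q=1,  R=0,  S=0,  T=0,  U=0,  V=1.

Yes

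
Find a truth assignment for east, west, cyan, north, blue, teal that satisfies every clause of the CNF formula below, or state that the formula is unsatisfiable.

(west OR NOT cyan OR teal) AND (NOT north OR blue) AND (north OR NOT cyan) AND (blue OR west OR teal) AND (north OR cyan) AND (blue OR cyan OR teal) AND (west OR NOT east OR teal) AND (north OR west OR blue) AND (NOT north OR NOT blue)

Branch on north: set north = false.
Unit clause (NOT cyan) forces cyan = false.
Now (cyan) is unsatisfied and unit — conflict.
Undo north and try north = true.
Unit clause (blue) forces blue = true.
Now (NOT blue) is unsatisfied and unit — conflict.
Neither north = true nor north = false works.

UNSATISFIABLE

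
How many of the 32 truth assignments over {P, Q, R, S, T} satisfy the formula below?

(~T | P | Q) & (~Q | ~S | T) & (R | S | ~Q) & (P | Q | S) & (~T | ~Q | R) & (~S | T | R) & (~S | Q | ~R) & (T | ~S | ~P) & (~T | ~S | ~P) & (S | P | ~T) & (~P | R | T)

7

There are 2^5 = 32 truth assignments over (P, Q, R, S, T).
Split on Q. With Q = 1, the clauses containing Q are satisfied and ~Q drops from the rest; 4 of the 2^4 = 16 assignments to the other variables satisfy what remains.
With Q = 0, by the same count on the reduced clause set, 3 assignments work.
Total: 4 + 3 = 7.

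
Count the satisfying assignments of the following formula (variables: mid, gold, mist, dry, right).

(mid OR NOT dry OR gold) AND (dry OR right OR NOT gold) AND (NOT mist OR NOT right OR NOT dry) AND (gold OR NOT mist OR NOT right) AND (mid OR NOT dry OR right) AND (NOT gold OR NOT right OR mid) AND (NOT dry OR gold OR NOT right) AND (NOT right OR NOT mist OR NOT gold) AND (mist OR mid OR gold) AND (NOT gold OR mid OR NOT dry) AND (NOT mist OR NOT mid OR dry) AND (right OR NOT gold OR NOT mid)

There are 2^5 = 32 truth assignments over (mid, gold, mist, dry, right).
Split on gold. With gold = true, the clauses containing gold are satisfied and NOT gold drops from the rest; 2 of the 2^4 = 16 assignments to the other variables satisfy what remains.
With gold = false, by the same count on the reduced clause set, 5 assignments work.
(One model: mid=F, gold=F, mist=T, dry=F, right=F.)
Total: 2 + 5 = 7.

7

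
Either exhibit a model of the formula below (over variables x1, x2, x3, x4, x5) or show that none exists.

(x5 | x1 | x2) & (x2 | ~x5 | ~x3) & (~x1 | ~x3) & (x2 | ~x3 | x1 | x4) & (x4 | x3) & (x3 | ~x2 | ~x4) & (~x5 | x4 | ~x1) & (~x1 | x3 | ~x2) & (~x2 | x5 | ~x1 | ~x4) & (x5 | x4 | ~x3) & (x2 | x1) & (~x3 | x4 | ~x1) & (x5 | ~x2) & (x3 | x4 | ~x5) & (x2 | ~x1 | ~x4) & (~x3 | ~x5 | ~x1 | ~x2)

Case x1 = 0:
(x2) alone gives x2 = 1.
(x5) alone gives x5 = 1.
Case x4 = 0:
(x3) alone gives x3 = 1.
Every clause now holds.

x1: 0,  x2: 1,  x3: 1,  x4: 0,  x5: 1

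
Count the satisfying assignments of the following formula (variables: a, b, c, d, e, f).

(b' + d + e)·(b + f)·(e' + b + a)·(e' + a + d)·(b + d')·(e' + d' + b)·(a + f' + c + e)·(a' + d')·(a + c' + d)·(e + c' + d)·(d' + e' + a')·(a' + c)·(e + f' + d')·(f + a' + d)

There are 2^6 = 64 truth assignments over (a, b, c, d, e, f).
Split on a. With a = 1, the clauses containing a are satisfied and a' drops from the rest; 2 of the 2^5 = 32 assignments to the other variables satisfy what remains.
With a = 0, by the same count on the reduced clause set, 6 assignments work.
Total: 2 + 6 = 8.

8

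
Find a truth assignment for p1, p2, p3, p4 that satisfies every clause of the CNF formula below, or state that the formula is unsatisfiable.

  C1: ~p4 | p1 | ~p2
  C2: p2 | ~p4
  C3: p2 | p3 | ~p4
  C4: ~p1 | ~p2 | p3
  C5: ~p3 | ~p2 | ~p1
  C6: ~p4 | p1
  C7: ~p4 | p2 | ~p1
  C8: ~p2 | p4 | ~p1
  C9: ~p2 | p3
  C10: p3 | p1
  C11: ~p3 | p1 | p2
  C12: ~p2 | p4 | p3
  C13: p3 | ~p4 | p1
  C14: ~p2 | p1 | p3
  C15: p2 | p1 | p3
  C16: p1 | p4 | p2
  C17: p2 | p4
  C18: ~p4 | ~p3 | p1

p1=0; p2=1; p3=1; p4=0

Case p2 = 1:
The clause (p3) is unit, so p3 = 1.
The clause (~p1) is unit, so p1 = 0.
The clause (~p4) is unit, so p4 = 0.
All clauses are satisfied.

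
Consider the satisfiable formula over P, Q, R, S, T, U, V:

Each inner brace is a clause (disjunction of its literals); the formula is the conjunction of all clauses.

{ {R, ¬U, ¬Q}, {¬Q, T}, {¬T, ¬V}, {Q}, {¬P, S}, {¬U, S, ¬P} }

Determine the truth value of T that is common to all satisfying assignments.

True

Suppose T = False.
The clause (¬Q) is unit, so Q = False.
But (Q) is also a unit clause — contradiction.
So every satisfying assignment has T = True.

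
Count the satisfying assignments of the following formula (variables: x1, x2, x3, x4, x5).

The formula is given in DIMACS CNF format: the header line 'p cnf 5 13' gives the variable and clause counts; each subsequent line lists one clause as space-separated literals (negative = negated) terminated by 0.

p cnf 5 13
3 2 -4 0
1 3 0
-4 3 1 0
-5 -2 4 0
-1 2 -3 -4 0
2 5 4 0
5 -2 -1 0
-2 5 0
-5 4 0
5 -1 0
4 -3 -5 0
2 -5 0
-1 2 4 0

4

There are 2^5 = 32 truth assignments over (x1, x2, x3, x4, x5).
Split on x4. With x4 = True, the clauses containing x4 are satisfied and ¬x4 drops from the rest; 4 of the 2^4 = 16 assignments to the other variables satisfy what remains.
With x4 = False, by the same count on the reduced clause set, 0 assignments work.
(One model: x1=F, x2=F, x3=T, x4=T, x5=F.)
Total: 4 + 0 = 4.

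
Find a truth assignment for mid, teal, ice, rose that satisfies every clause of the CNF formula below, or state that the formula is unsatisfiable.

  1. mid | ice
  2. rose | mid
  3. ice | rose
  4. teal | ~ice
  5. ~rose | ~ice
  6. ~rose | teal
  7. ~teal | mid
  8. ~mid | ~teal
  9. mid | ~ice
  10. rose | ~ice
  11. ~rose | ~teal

Try mid = 1.
The clause (~teal) is unit, so teal = 0.
The clause (~ice) is unit, so ice = 0.
The clause (rose) is unit, so rose = 1.
Now (~rose) is unsatisfied and unit — conflict.
Backtrack on mid: now try mid = 0.
The clause (ice) is unit, so ice = 1.
Now (~ice) is unsatisfied and unit — conflict.
Neither mid = 1 nor mid = 0 works.

UNSATISFIABLE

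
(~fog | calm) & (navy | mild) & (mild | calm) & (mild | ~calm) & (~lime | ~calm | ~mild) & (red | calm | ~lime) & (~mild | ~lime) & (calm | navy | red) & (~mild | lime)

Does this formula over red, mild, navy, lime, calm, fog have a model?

Branch on fog: set fog = 0.
Branch on navy: set navy = 1.
Branch on mild: set mild = 1.
Unit clause (~lime) forces lime = 0.
That conflicts with the unit clause (lime).
Undo mild and try mild = 0.
Unit clause (calm) forces calm = 1.
That conflicts with the unit clause (~calm).
Neither mild = 1 nor mild = 0 works.
Undo navy and try navy = 0.
Unit clause (mild) forces mild = 1.
Unit clause (~lime) forces lime = 0.
That conflicts with the unit clause (lime).
Neither navy = 1 nor navy = 0 works.
Undo fog and try fog = 1.
Unit clause (calm) forces calm = 1.
Unit clause (mild) forces mild = 1.
Unit clause (~lime) forces lime = 0.
That conflicts with the unit clause (lime).
Neither fog = 1 nor fog = 0 works.
No assignment satisfies every clause.

Unsatisfiable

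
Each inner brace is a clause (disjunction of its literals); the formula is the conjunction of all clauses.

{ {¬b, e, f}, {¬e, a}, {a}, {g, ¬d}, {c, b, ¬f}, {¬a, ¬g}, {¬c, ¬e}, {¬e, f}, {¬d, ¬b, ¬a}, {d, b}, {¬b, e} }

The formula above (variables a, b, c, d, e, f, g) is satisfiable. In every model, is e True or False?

True

Suppose e = False.
Unit clause (a) forces a = True.
Unit clause (¬g) forces g = False.
Unit clause (¬d) forces d = False.
Unit clause (b) forces b = True.
Now (¬b) is unsatisfied and unit — conflict.
So every satisfying assignment has e = True.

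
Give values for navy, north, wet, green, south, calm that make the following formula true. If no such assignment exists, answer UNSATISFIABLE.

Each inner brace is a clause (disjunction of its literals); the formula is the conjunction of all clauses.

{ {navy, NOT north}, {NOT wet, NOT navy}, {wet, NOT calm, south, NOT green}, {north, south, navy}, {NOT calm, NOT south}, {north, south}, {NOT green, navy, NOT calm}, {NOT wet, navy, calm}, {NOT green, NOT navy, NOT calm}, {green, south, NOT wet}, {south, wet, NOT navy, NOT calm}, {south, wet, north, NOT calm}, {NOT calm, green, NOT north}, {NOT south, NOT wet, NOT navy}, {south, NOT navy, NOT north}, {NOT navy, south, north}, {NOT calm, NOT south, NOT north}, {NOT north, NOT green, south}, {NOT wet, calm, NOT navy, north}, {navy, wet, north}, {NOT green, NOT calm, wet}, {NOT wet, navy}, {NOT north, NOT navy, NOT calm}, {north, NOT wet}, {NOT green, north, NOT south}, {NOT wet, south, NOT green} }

Suppose navy = true.
The clause (NOT wet) is unit, so wet = false.
Suppose calm = false.
Suppose north = false.
The clause (south) is unit, so south = true.
The clause (NOT green) is unit, so green = false.
Every clause now holds.

navy=true,  north=false,  wet=false,  green=false,  south=true,  calm=false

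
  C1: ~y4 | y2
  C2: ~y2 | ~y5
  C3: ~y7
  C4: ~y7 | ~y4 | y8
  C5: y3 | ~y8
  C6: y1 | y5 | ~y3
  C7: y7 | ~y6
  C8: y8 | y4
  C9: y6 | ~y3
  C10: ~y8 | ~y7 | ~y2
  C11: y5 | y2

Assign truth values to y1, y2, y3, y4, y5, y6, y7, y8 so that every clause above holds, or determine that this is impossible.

y1=0,  y2=1,  y3=0,  y4=1,  y5=0,  y6=0,  y7=0,  y8=0

Unit clause (~y7) forces y7 = 0.
Unit clause (~y6) forces y6 = 0.
Unit clause (~y3) forces y3 = 0.
Unit clause (~y8) forces y8 = 0.
Unit clause (y4) forces y4 = 1.
Unit clause (y2) forces y2 = 1.
Unit clause (~y5) forces y5 = 0.
Every clause is now satisfied; y1 is unconstrained.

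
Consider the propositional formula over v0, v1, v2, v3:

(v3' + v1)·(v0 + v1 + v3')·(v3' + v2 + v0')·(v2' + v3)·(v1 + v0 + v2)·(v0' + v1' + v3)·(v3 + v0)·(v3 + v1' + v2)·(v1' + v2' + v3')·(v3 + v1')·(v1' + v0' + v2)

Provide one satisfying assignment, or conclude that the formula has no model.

Try v3 = 1.
Unit clause (v1) forces v1 = 1.
Unit clause (v2') forces v2 = 0.
Unit clause (v0') forces v0 = 0.
This assignment satisfies each clause.

v0 ↦ 0; v1 ↦ 1; v2 ↦ 0; v3 ↦ 1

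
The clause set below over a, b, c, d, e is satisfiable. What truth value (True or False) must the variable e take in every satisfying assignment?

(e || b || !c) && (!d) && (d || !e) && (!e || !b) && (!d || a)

False

Suppose e = true.
The clause (!d) is unit, so d = false.
That conflicts with the unit clause (d).
So every satisfying assignment has e = False.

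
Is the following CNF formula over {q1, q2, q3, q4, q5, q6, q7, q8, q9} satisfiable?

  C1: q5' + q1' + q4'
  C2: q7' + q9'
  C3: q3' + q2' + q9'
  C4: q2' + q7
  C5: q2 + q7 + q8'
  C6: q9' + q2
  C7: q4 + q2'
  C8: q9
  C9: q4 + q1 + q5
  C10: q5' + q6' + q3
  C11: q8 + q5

From the singleton clause (q9), q9 = 1.
From the singleton clause (q7'), q7 = 0.
From the singleton clause (q2'), q2 = 0.
That conflicts with the unit clause (q2).
No assignment satisfies every clause.

No, unsatisfiable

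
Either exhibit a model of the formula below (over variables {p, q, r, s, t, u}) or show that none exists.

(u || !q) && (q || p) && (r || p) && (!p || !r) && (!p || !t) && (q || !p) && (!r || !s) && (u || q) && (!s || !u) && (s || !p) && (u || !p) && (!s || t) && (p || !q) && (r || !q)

UNSATISFIABLE

Case u = true:
The clause (!s) is unit, so s = false.
The clause (!p) is unit, so p = false.
The clause (q) is unit, so q = true.
But (!q) is also a unit clause — contradiction.
Undo u and try u = false.
The clause (!q) is unit, so q = false.
But (q) is also a unit clause — contradiction.
Both values of u lead to a conflict.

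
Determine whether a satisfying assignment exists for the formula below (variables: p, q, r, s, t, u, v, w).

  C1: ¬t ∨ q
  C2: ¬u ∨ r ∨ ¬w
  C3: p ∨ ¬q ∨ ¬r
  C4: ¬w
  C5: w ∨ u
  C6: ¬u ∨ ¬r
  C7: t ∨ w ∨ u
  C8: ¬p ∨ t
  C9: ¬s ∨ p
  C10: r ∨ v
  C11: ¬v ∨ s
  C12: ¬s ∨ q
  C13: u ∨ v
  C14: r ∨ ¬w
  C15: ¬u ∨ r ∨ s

(¬w) alone gives w = False.
(u) alone gives u = True.
(¬r) alone gives r = False.
(v) alone gives v = True.
(s) alone gives s = True.
(p) alone gives p = True.
(t) alone gives t = True.
(q) alone gives q = True.
All clauses are satisfied.
A satisfying assignment: p ↦ True, q ↦ True, r ↦ False, s ↦ True, t ↦ True, u ↦ True, v ↦ True, w ↦ False.

Yes, satisfiable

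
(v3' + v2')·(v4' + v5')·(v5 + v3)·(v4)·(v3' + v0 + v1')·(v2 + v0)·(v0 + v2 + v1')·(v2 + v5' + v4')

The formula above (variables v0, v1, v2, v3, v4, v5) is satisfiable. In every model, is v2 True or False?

False

Suppose v2 = 1.
Unit clause (v3') forces v3 = 0.
Unit clause (v5) forces v5 = 1.
Unit clause (v4') forces v4 = 0.
That conflicts with the unit clause (v4).
So every satisfying assignment has v2 = False.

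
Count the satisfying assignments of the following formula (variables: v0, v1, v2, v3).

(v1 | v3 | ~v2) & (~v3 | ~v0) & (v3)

4

There are 2^4 = 16 truth assignments over (v0, v1, v2, v3).
Check each against the 3 clauses (columns in the order v0, v1, v2, v3):
  F F F F  ✗ fails (v3)
  F F F T  ✓ satisfies all
  F F T F  ✗ fails (v1 | v3 | ~v2)
  F F T T  ✓ satisfies all
  F T F F  ✗ fails (v3)
  F T F T  ✓ satisfies all
  F T T F  ✗ fails (v3)
  F T T T  ✓ satisfies all
  T F F F  ✗ fails (v3)
  T F F T  ✗ fails (~v3 | ~v0)
  T F T F  ✗ fails (v1 | v3 | ~v2)
  T F T T  ✗ fails (~v3 | ~v0)
  T T F F  ✗ fails (v3)
  T T F T  ✗ fails (~v3 | ~v0)
  T T T F  ✗ fails (v3)
  T T T T  ✗ fails (~v3 | ~v0)
4 of the 16 rows are models.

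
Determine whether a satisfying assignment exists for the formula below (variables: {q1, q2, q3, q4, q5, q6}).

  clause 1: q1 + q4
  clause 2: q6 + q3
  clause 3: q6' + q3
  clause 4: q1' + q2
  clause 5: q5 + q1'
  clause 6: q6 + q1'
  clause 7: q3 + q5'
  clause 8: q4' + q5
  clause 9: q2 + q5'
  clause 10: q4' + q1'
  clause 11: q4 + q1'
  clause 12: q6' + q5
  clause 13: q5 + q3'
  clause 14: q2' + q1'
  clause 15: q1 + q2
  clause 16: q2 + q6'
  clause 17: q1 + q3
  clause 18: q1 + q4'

Unsatisfiable

Suppose q1 = 1.
(q2) alone gives q2 = 1.
That conflicts with the unit clause (q2').
So q1 must be the other value — set q1 = 0.
(q4) alone gives q4 = 1.
That conflicts with the unit clause (q4').
Neither q1 = 1 nor q1 = 0 works.
No assignment satisfies every clause.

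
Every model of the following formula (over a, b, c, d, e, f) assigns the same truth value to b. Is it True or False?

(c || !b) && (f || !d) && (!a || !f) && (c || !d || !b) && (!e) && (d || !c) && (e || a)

Suppose b = true.
From the singleton clause (c), c = true.
From the singleton clause (!e), e = false.
From the singleton clause (d), d = true.
From the singleton clause (f), f = true.
From the singleton clause (!a), a = false.
But (a) is also a unit clause — contradiction.
So every satisfying assignment has b = False.

False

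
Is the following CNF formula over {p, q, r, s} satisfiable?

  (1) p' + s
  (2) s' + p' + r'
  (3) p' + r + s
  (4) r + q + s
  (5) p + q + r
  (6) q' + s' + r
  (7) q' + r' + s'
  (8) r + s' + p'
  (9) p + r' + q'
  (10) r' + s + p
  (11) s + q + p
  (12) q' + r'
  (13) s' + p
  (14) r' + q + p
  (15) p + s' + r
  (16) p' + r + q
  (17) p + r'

Branch on p: set p = 0.
(s') alone gives s = 0.
(r') alone gives r = 0.
(q) alone gives q = 1.
Every clause now holds.
A satisfying assignment: p ↦ 0, q ↦ 1, r ↦ 0, s ↦ 0.

Yes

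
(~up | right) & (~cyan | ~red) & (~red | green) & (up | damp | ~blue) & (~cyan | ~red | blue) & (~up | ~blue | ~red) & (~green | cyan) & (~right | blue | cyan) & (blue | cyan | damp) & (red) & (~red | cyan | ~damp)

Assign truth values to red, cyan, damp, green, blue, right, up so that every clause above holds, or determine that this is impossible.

UNSATISFIABLE

The clause (red) is unit, so red = 1.
The clause (~cyan) is unit, so cyan = 0.
The clause (green) is unit, so green = 1.
Now (~green) is unsatisfied and unit — conflict.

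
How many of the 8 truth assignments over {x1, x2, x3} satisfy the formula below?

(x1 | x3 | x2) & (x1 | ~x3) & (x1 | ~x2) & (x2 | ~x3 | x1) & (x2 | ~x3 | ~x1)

3

There are 2^3 = 8 truth assignments over (x1, x2, x3).
Split on x1. With x1 = 1, the clauses containing x1 are satisfied and ~x1 drops from the rest; 3 of the 2^2 = 4 assignments to the other variables satisfy what remains.
With x1 = 0, by the same count on the reduced clause set, 0 assignments work.
(One model: x1=T, x2=F, x3=F.)
Total: 3 + 0 = 3.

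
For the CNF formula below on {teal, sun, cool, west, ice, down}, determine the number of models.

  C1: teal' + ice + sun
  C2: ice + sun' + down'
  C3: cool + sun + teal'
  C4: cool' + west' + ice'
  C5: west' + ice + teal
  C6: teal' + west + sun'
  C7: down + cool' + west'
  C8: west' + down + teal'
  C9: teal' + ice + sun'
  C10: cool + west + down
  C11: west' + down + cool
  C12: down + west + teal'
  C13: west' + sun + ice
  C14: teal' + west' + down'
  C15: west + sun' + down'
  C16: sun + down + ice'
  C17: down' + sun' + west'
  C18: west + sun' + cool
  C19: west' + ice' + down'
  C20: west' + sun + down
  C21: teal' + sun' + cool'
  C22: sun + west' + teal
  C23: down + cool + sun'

There are 2^6 = 64 truth assignments over (teal, sun, cool, west, ice, down).
Split on cool. With cool = 1, the clauses containing cool are satisfied and cool' drops from the rest; 6 of the 2^5 = 32 assignments to the other variables satisfy what remains.
With cool = 0, by the same count on the reduced clause set, 2 assignments work.
(One model: teal=F, sun=F, cool=F, west=F, ice=F, down=T.)
Total: 6 + 2 = 8.

8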